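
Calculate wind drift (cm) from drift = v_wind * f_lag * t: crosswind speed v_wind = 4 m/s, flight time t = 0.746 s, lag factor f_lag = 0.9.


drift = v_wind * lag * t = 4 * 0.9 * 0.746 = 2.6856 m ≈ 268.6 cm

268.6 cm


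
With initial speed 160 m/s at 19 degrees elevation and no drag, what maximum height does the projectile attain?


H = (v0*sin(theta))^2 / (2g) = (160*sin(19°))^2 / (2*9.81) = 138.3 m

138.3 m


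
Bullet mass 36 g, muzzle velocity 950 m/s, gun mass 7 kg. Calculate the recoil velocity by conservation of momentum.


v_recoil = m_p * v_p / m_gun = 0.036 * 950 / 7 = 4.886 m/s

4.886 m/s


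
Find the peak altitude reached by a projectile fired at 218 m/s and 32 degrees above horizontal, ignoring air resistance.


H = (v0*sin(theta))^2 / (2g) = (218*sin(32°))^2 / (2*9.81) = 680.2 m

680.2 m


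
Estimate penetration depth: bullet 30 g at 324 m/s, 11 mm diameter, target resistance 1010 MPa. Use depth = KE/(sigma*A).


A = pi*(d/2)^2 = pi*(11/2)^2 = 95.0332 mm^2
E = 0.5*m*v^2 = 0.5*0.03*324^2 = 1574.64 J
depth = E/(sigma*A) = 1574.64 J / (1010 MPa * 95.0332 mm^2) = 1574.64/(1010 * 95.0332) m = 0.0164053 m ≈ 16.41 mm

16.41 mm


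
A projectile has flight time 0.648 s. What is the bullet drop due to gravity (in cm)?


drop = 0.5*g*t^2 = 0.5*9.81*0.648^2 = 2.05963 m ≈ 206 cm

206 cm


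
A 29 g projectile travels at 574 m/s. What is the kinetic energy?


E = 0.5*m*v^2 = 0.5*0.029*574^2 = 4777 J

4777 J


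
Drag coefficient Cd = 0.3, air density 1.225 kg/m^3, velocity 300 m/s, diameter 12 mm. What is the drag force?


A = pi*(d/2)^2 = pi*(12/2000)^2 = 1.13097e-04 m^2
Fd = 0.5*Cd*rho*A*v^2 = 0.5*0.3*1.225*1.13097e-04*300^2 = 1.87 N

1.87 N


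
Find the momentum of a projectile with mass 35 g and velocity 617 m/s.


p = m*v = 0.035*617 = 21.6 kg·m/s

21.6 kg·m/s


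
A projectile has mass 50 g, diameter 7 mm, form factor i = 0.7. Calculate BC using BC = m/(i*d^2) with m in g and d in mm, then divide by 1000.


BC = m/(i*d^2*1000) = 50/(0.7 * 7^2 * 1000) = 0.001458

0.001458


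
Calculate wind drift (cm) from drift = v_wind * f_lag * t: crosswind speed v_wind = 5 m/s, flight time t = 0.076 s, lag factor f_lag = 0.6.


drift = v_wind * lag * t = 5 * 0.6 * 0.076 = 0.228 m ≈ 22.8 cm

22.8 cm


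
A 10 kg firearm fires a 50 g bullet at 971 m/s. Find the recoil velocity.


v_recoil = m_p * v_p / m_gun = 0.05 * 971 / 10 = 4.855 m/s

4.855 m/s


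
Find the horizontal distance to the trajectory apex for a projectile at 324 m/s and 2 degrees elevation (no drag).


R = v0^2*sin(2*theta)/g = 324^2*sin(2*2°)/9.81 = 746.458 m
apex_dist = R/2 = 746.458/2 = 373.2 m

373.2 m


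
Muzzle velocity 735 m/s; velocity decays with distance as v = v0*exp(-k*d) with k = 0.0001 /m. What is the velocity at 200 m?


v = v0*exp(-k*d) = 735*exp(-0.0001*200) = 720.4 m/s

720.4 m/s


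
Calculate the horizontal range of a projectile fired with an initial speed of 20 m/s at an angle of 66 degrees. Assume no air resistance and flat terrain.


R = v0^2 * sin(2*theta) / g = 20^2 * sin(2*66°) / 9.81 = 30.3 m

30.3 m


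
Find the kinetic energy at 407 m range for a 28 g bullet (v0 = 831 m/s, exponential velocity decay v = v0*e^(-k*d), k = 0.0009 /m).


v = v0*exp(-k*d) = 831*exp(-0.0009*407) = 576.128 m/s
E = 0.5*m*v^2 = 0.5*0.028*576.128^2 = 4647 J

4647 J


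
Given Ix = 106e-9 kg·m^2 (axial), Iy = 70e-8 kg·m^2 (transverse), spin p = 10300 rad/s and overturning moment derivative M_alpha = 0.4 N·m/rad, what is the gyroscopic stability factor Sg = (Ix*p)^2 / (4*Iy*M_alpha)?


Sg = Ix^2 * p^2 / (4 * Iy * M_alpha) = (106e-9)^2 * 10300^2 / (4 * 70e-8 * 0.4) = 1.064

1.064


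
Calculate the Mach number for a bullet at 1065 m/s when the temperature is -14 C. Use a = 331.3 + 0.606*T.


a = 331.3 + 0.606*(-14) = 322.816 m/s
M = v/a = 1065/322.816 = 3.299

3.299


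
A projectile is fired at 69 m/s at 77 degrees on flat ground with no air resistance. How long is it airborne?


T = 2*v0*sin(theta)/g = 2*69*sin(77°)/9.81 = 13.71 s

13.71 s


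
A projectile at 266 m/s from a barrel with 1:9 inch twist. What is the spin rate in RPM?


twist_m = 9*0.0254 = 0.2286 m
spin = v/twist = 266/0.2286 = 1163.605 rev/s
RPM = spin*60 = 1163.605*60 ≈ 69816 RPM

69816 RPM


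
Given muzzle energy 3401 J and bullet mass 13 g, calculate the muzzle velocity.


v = sqrt(2*E/m) = sqrt(2*3401/0.013) = 723.3 m/s

723.3 m/s


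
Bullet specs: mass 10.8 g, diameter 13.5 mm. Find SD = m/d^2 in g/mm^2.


SD = m/d^2 = 10.8/13.5^2 = 0.05926 g/mm^2

0.05926 g/mm^2


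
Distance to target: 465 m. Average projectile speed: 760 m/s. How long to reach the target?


t = d/v = 465/760 = 0.6118 s

0.6118 s


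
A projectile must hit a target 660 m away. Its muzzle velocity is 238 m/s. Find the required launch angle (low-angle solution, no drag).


sin(2*theta) = R*g/v0^2 = 660*9.81/238^2 = 0.114303, theta = arcsin(0.114303)/2 = 3.282°

3.282 degrees


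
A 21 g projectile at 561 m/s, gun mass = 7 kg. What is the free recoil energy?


v_r = m_p*v_p/m_gun = 0.021*561/7 = 1.683 m/s, E_r = 0.5*m_gun*v_r^2 = 0.5*7*1.683^2 = 9.914 J

9.914 J


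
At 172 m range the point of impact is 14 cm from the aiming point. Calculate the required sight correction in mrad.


1 mrad subtends 1 cm per 10 m of range, so adj = error_cm / (dist_m / 10) = 14 / (172/10) = 0.814 mrad

0.814 mrad


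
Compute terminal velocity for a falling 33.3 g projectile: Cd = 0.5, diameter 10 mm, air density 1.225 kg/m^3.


A = pi*(d/2)^2 = pi*(10/2000)^2 = 7.85398e-05 m^2
vt = sqrt(2mg/(Cd*rho*A)) = sqrt(2*0.0333*9.81/(0.5 * 1.225 * 7.85398e-05)) = 116.5 m/s

116.5 m/s


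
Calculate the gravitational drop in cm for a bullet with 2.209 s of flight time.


drop = 0.5*g*t^2 = 0.5*9.81*2.209^2 = 23.9348 m ≈ 2393 cm

2393 cm


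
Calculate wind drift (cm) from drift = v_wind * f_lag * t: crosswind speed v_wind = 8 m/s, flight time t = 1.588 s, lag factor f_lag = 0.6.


drift = v_wind * lag * t = 8 * 0.6 * 1.588 = 7.6224 m ≈ 762.2 cm

762.2 cm


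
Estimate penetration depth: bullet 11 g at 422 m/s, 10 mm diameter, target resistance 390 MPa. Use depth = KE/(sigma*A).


A = pi*(d/2)^2 = pi*(10/2)^2 = 78.5398 mm^2
E = 0.5*m*v^2 = 0.5*0.011*422^2 = 979.462 J
depth = E/(sigma*A) = 979.462 J / (390 MPa * 78.5398 mm^2) = 979.462/(390 * 78.5398) m = 0.0319767 m ≈ 31.98 mm

31.98 mm


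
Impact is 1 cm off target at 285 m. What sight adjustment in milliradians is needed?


1 mrad subtends 1 cm per 10 m of range, so adj = error_cm / (dist_m / 10) = 1 / (285/10) = 0.03509 mrad

0.03509 mrad


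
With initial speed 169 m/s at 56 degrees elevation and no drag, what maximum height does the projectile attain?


H = (v0*sin(theta))^2 / (2g) = (169*sin(56°))^2 / (2*9.81) = 1001 m

1001 m


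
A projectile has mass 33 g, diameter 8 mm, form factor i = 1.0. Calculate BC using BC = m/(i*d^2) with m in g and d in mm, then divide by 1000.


BC = m/(i*d^2*1000) = 33/(1.0 * 8^2 * 1000) = 0.0005156

0.0005156


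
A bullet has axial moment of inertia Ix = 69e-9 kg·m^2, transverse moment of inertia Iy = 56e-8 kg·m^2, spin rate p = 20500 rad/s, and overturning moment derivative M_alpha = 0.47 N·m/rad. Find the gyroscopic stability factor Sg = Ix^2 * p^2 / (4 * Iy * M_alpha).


Sg = Ix^2 * p^2 / (4 * Iy * M_alpha) = (69e-9)^2 * 20500^2 / (4 * 56e-8 * 0.47) = 1.9

1.9


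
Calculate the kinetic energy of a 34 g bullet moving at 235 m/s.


E = 0.5*m*v^2 = 0.5*0.034*235^2 = 938.8 J

938.8 J


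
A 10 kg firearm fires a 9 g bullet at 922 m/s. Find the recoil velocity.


v_recoil = m_p * v_p / m_gun = 0.009 * 922 / 10 = 0.8298 m/s

0.8298 m/s


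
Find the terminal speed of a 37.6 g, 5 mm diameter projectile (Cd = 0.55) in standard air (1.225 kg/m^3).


A = pi*(d/2)^2 = pi*(5/2000)^2 = 1.96350e-05 m^2
vt = sqrt(2mg/(Cd*rho*A)) = sqrt(2*0.0376*9.81/(0.55 * 1.225 * 1.96350e-05)) = 236.1 m/s

236.1 m/s


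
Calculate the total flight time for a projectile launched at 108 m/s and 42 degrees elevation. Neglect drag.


T = 2*v0*sin(theta)/g = 2*108*sin(42°)/9.81 = 14.73 s

14.73 s


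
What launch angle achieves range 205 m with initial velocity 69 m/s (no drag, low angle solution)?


sin(2*theta) = R*g/v0^2 = 205*9.81/69^2 = 0.422401, theta = arcsin(0.422401)/2 = 12.49°

12.49 degrees


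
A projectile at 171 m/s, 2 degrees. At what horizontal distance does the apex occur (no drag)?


R = v0^2*sin(2*theta)/g = 171^2*sin(2*2°)/9.81 = 207.925 m
apex_dist = R/2 = 207.925/2 = 104 m

104 m


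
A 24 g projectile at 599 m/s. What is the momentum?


p = m*v = 0.024*599 = 14.38 kg·m/s

14.38 kg·m/s


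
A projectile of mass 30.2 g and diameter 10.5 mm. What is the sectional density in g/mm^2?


SD = m/d^2 = 30.2/10.5^2 = 0.2739 g/mm^2

0.2739 g/mm^2


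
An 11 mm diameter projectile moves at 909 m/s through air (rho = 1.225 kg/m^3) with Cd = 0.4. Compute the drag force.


A = pi*(d/2)^2 = pi*(11/2000)^2 = 9.50332e-05 m^2
Fd = 0.5*Cd*rho*A*v^2 = 0.5*0.4*1.225*9.50332e-05*909^2 = 19.24 N

19.24 N


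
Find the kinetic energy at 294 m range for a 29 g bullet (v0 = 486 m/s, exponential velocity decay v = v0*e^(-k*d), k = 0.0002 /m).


v = v0*exp(-k*d) = 486*exp(-0.0002*294) = 458.247 m/s
E = 0.5*m*v^2 = 0.5*0.029*458.247^2 = 3045 J

3045 J


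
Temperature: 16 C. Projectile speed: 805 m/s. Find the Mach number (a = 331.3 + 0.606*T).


a = 331.3 + 0.606*(16) = 340.996 m/s
M = v/a = 805/340.996 = 2.361

2.361


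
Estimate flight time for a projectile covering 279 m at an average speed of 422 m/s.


t = d/v = 279/422 = 0.6611 s

0.6611 s


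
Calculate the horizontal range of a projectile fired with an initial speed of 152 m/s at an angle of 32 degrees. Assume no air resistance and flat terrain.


R = v0^2 * sin(2*theta) / g = 152^2 * sin(2*32°) / 9.81 = 2117 m

2117 m


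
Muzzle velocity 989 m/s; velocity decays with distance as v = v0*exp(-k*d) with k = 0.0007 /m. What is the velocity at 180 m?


v = v0*exp(-k*d) = 989*exp(-0.0007*180) = 871.9 m/s

871.9 m/s


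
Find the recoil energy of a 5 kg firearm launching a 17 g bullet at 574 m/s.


v_r = m_p*v_p/m_gun = 0.017*574/5 = 1.9516 m/s, E_r = 0.5*m_gun*v_r^2 = 0.5*5*1.9516^2 = 9.522 J

9.522 J


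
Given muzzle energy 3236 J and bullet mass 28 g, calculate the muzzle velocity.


v = sqrt(2*E/m) = sqrt(2*3236/0.028) = 480.8 m/s

480.8 m/s


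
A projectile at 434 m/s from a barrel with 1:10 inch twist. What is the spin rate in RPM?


twist_m = 10*0.0254 = 0.254 m
spin = v/twist = 434/0.254 = 1708.661 rev/s
RPM = spin*60 = 1708.661*60 ≈ 102520 RPM

102520 RPM


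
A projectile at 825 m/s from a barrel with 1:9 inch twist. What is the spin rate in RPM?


twist_m = 9*0.0254 = 0.2286 m
spin = v/twist = 825/0.2286 = 3608.924 rev/s
RPM = spin*60 = 3608.924*60 ≈ 216535 RPM

216535 RPM


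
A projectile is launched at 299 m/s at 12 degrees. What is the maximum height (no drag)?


H = (v0*sin(theta))^2 / (2g) = (299*sin(12°))^2 / (2*9.81) = 197 m

197 m


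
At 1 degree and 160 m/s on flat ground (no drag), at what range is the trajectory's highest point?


R = v0^2*sin(2*theta)/g = 160^2*sin(2*1°)/9.81 = 91.0731 m
apex_dist = R/2 = 91.0731/2 = 45.54 m

45.54 m


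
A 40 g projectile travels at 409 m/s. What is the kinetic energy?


E = 0.5*m*v^2 = 0.5*0.04*409^2 = 3346 J

3346 J


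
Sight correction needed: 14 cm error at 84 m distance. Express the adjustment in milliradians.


1 mrad subtends 1 cm per 10 m of range, so adj = error_cm / (dist_m / 10) = 14 / (84/10) = 1.667 mrad

1.667 mrad


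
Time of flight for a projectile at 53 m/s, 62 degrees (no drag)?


T = 2*v0*sin(theta)/g = 2*53*sin(62°)/9.81 = 9.541 s

9.541 s


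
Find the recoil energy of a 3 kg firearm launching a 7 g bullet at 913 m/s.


v_r = m_p*v_p/m_gun = 0.007*913/3 = 2.13033 m/s, E_r = 0.5*m_gun*v_r^2 = 0.5*3*2.13033^2 = 6.807 J

6.807 J


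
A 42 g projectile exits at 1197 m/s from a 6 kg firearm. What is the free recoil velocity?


v_recoil = m_p * v_p / m_gun = 0.042 * 1197 / 6 = 8.379 m/s

8.379 m/s


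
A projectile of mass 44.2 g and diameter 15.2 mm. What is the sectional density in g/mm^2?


SD = m/d^2 = 44.2/15.2^2 = 0.1913 g/mm^2

0.1913 g/mm^2


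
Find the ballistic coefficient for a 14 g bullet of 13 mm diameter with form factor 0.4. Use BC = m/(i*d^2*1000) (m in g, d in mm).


BC = m/(i*d^2*1000) = 14/(0.4 * 13^2 * 1000) = 0.0002071

0.0002071


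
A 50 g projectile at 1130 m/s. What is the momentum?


p = m*v = 0.05*1130 = 56.5 kg·m/s

56.5 kg·m/s


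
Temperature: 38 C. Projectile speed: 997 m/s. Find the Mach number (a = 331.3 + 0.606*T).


a = 331.3 + 0.606*(38) = 354.328 m/s
M = v/a = 997/354.328 = 2.814

2.814


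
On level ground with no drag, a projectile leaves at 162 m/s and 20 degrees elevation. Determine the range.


R = v0^2 * sin(2*theta) / g = 162^2 * sin(2*20°) / 9.81 = 1720 m

1720 m


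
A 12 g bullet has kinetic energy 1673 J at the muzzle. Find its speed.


v = sqrt(2*E/m) = sqrt(2*1673/0.012) = 528 m/s

528 m/s


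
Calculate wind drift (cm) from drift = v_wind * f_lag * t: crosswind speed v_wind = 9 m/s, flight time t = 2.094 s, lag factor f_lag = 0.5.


drift = v_wind * lag * t = 9 * 0.5 * 2.094 = 9.423 m ≈ 942.3 cm

942.3 cm


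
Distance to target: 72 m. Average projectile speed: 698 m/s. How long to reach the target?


t = d/v = 72/698 = 0.1032 s

0.1032 s


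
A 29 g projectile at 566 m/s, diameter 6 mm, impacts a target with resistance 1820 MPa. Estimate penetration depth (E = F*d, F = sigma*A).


A = pi*(d/2)^2 = pi*(6/2)^2 = 28.2743 mm^2
E = 0.5*m*v^2 = 0.5*0.029*566^2 = 4645.16 J
depth = E/(sigma*A) = 4645.16 J / (1820 MPa * 28.2743 mm^2) = 4645.16/(1820 * 28.2743) m = 0.0902687 m ≈ 90.27 mm

90.27 mm


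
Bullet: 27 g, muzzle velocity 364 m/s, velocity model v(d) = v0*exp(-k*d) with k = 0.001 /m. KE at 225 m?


v = v0*exp(-k*d) = 364*exp(-0.001*225) = 290.66 m/s
E = 0.5*m*v^2 = 0.5*0.027*290.66^2 = 1141 J

1141 J


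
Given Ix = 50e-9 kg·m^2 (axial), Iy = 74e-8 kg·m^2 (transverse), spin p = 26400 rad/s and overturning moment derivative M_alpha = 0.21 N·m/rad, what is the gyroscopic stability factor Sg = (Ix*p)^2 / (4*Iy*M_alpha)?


Sg = Ix^2 * p^2 / (4 * Iy * M_alpha) = (50e-9)^2 * 26400^2 / (4 * 74e-8 * 0.21) = 2.803

2.803


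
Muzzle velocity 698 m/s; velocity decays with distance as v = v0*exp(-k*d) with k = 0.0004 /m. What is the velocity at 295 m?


v = v0*exp(-k*d) = 698*exp(-0.0004*295) = 620.3 m/s

620.3 m/s


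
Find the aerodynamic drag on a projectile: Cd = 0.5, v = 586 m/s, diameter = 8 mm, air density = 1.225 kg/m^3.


A = pi*(d/2)^2 = pi*(8/2000)^2 = 5.02655e-05 m^2
Fd = 0.5*Cd*rho*A*v^2 = 0.5*0.5*1.225*5.02655e-05*586^2 = 5.286 N

5.286 N


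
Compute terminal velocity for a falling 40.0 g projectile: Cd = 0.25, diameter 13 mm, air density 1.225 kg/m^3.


A = pi*(d/2)^2 = pi*(13/2000)^2 = 1.32732e-04 m^2
vt = sqrt(2mg/(Cd*rho*A)) = sqrt(2*0.04*9.81/(0.25 * 1.225 * 1.32732e-04)) = 138.9 m/s

138.9 m/s


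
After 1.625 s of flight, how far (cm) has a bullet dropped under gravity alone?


drop = 0.5*g*t^2 = 0.5*9.81*1.625^2 = 12.9523 m ≈ 1295 cm

1295 cm


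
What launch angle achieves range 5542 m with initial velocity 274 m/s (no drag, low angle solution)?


sin(2*theta) = R*g/v0^2 = 5542*9.81/274^2 = 0.72416, theta = arcsin(0.72416)/2 = 23.2°

23.2 degrees


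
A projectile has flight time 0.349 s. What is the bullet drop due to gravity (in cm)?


drop = 0.5*g*t^2 = 0.5*9.81*0.349^2 = 0.597434 m ≈ 59.74 cm

59.74 cm


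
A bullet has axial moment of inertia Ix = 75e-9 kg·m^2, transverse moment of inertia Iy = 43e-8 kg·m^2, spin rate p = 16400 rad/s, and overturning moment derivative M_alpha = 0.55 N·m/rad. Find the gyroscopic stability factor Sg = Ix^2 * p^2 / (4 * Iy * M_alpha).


Sg = Ix^2 * p^2 / (4 * Iy * M_alpha) = (75e-9)^2 * 16400^2 / (4 * 43e-8 * 0.55) = 1.599

1.599


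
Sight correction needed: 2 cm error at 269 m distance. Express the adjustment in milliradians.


1 mrad subtends 1 cm per 10 m of range, so adj = error_cm / (dist_m / 10) = 2 / (269/10) = 0.07435 mrad

0.07435 mrad


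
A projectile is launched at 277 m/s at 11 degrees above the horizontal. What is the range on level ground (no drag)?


R = v0^2 * sin(2*theta) / g = 277^2 * sin(2*11°) / 9.81 = 2930 m

2930 m


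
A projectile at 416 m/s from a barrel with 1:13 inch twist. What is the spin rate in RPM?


twist_m = 13*0.0254 = 0.3302 m
spin = v/twist = 416/0.3302 = 1259.843 rev/s
RPM = spin*60 = 1259.843*60 ≈ 75591 RPM

75591 RPM


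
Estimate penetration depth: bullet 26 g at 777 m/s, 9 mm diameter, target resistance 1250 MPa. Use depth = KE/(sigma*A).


A = pi*(d/2)^2 = pi*(9/2)^2 = 63.6173 mm^2
E = 0.5*m*v^2 = 0.5*0.026*777^2 = 7848.48 J
depth = E/(sigma*A) = 7848.48 J / (1250 MPa * 63.6173 mm^2) = 7848.48/(1250 * 63.6173) m = 0.0986962 m ≈ 98.7 mm

98.7 mm


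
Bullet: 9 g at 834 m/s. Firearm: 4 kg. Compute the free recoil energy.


v_r = m_p*v_p/m_gun = 0.009*834/4 = 1.8765 m/s, E_r = 0.5*m_gun*v_r^2 = 0.5*4*1.8765^2 = 7.043 J

7.043 J


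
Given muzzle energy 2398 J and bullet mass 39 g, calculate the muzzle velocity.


v = sqrt(2*E/m) = sqrt(2*2398/0.039) = 350.7 m/s

350.7 m/s


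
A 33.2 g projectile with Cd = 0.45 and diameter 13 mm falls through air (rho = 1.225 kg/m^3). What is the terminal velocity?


A = pi*(d/2)^2 = pi*(13/2000)^2 = 1.32732e-04 m^2
vt = sqrt(2mg/(Cd*rho*A)) = sqrt(2*0.0332*9.81/(0.45 * 1.225 * 1.32732e-04)) = 94.35 m/s

94.35 m/s


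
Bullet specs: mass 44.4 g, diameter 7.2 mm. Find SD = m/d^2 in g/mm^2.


SD = m/d^2 = 44.4/7.2^2 = 0.8565 g/mm^2

0.8565 g/mm^2


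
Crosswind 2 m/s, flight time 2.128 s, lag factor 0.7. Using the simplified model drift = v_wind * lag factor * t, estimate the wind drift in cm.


drift = v_wind * lag * t = 2 * 0.7 * 2.128 = 2.9792 m ≈ 297.9 cm

297.9 cm


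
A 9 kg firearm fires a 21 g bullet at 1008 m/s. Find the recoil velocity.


v_recoil = m_p * v_p / m_gun = 0.021 * 1008 / 9 = 2.352 m/s

2.352 m/s


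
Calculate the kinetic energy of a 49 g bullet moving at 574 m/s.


E = 0.5*m*v^2 = 0.5*0.049*574^2 = 8072 J

8072 J


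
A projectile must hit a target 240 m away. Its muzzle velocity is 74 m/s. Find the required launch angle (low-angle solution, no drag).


sin(2*theta) = R*g/v0^2 = 240*9.81/74^2 = 0.429949, theta = arcsin(0.429949)/2 = 12.73°

12.73 degrees


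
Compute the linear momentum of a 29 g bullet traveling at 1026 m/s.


p = m*v = 0.029*1026 = 29.75 kg·m/s

29.75 kg·m/s


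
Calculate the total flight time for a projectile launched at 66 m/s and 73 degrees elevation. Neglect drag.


T = 2*v0*sin(theta)/g = 2*66*sin(73°)/9.81 = 12.87 s

12.87 s


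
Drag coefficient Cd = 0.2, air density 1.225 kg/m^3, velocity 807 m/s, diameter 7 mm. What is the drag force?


A = pi*(d/2)^2 = pi*(7/2000)^2 = 3.84845e-05 m^2
Fd = 0.5*Cd*rho*A*v^2 = 0.5*0.2*1.225*3.84845e-05*807^2 = 3.07 N

3.07 N


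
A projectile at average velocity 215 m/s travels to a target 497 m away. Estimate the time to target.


t = d/v = 497/215 = 2.312 s

2.312 s


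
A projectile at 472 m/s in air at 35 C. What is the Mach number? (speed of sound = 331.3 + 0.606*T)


a = 331.3 + 0.606*(35) = 352.51 m/s
M = v/a = 472/352.51 = 1.339

1.339


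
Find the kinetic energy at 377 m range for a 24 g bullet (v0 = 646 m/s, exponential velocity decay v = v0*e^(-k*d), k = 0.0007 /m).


v = v0*exp(-k*d) = 646*exp(-0.0007*377) = 496.161 m/s
E = 0.5*m*v^2 = 0.5*0.024*496.161^2 = 2954 J

2954 J


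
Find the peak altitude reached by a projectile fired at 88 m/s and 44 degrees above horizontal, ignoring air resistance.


H = (v0*sin(theta))^2 / (2g) = (88*sin(44°))^2 / (2*9.81) = 190.5 m

190.5 m


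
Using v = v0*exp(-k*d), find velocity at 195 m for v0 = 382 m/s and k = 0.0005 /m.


v = v0*exp(-k*d) = 382*exp(-0.0005*195) = 346.5 m/s

346.5 m/s


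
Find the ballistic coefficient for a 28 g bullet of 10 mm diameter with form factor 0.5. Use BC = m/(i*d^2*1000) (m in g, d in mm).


BC = m/(i*d^2*1000) = 28/(0.5 * 10^2 * 1000) = 0.00056

0.00056


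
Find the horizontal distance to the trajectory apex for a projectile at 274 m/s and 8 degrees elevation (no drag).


R = v0^2*sin(2*theta)/g = 274^2*sin(2*8°)/9.81 = 2109.45 m
apex_dist = R/2 = 2109.45/2 = 1055 m

1055 m


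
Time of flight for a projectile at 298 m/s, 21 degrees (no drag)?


T = 2*v0*sin(theta)/g = 2*298*sin(21°)/9.81 = 21.77 s

21.77 s


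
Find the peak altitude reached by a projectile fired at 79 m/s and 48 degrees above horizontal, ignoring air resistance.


H = (v0*sin(theta))^2 / (2g) = (79*sin(48°))^2 / (2*9.81) = 175.7 m

175.7 m


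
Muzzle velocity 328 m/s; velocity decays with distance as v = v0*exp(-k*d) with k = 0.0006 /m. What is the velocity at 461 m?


v = v0*exp(-k*d) = 328*exp(-0.0006*461) = 248.7 m/s

248.7 m/s


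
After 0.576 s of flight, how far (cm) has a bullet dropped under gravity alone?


drop = 0.5*g*t^2 = 0.5*9.81*0.576^2 = 1.62736 m ≈ 162.7 cm

162.7 cm


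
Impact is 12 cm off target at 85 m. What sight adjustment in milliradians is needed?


1 mrad subtends 1 cm per 10 m of range, so adj = error_cm / (dist_m / 10) = 12 / (85/10) = 1.412 mrad

1.412 mrad


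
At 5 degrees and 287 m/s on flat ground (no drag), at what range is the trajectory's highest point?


R = v0^2*sin(2*theta)/g = 287^2*sin(2*5°)/9.81 = 1458.03 m
apex_dist = R/2 = 1458.03/2 = 729 m

729 m


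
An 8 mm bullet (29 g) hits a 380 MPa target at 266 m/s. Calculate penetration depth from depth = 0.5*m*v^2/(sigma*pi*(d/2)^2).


A = pi*(d/2)^2 = pi*(8/2)^2 = 50.2655 mm^2
E = 0.5*m*v^2 = 0.5*0.029*266^2 = 1025.96 J
depth = E/(sigma*A) = 1025.96 J / (380 MPa * 50.2655 mm^2) = 1025.96/(380 * 50.2655) m = 0.0537128 m ≈ 53.71 mm

53.71 mm


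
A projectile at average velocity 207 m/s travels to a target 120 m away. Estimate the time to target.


t = d/v = 120/207 = 0.5797 s

0.5797 s


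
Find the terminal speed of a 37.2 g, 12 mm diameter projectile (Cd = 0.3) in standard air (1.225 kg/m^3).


A = pi*(d/2)^2 = pi*(12/2000)^2 = 1.13097e-04 m^2
vt = sqrt(2mg/(Cd*rho*A)) = sqrt(2*0.0372*9.81/(0.3 * 1.225 * 1.13097e-04)) = 132.5 m/s

132.5 m/s


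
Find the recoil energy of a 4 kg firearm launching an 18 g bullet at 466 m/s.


v_r = m_p*v_p/m_gun = 0.018*466/4 = 2.097 m/s, E_r = 0.5*m_gun*v_r^2 = 0.5*4*2.097^2 = 8.795 J

8.795 J


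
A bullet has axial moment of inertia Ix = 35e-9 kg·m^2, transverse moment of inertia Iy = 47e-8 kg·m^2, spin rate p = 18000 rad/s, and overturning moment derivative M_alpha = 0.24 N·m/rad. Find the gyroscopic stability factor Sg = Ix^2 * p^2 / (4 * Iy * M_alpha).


Sg = Ix^2 * p^2 / (4 * Iy * M_alpha) = (35e-9)^2 * 18000^2 / (4 * 47e-8 * 0.24) = 0.8797

0.8797


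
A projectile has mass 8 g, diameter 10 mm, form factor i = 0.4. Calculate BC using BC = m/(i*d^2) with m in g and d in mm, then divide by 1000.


BC = m/(i*d^2*1000) = 8/(0.4 * 10^2 * 1000) = 0.0002

0.0002


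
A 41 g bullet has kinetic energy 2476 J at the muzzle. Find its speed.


v = sqrt(2*E/m) = sqrt(2*2476/0.041) = 347.5 m/s

347.5 m/s


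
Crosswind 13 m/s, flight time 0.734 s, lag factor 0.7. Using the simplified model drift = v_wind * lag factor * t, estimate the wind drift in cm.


drift = v_wind * lag * t = 13 * 0.7 * 0.734 = 6.6794 m ≈ 667.9 cm

667.9 cm


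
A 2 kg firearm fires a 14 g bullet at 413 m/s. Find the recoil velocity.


v_recoil = m_p * v_p / m_gun = 0.014 * 413 / 2 = 2.891 m/s

2.891 m/s


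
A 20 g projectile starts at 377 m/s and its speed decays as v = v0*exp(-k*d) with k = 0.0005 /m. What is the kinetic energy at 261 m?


v = v0*exp(-k*d) = 377*exp(-0.0005*261) = 330.876 m/s
E = 0.5*m*v^2 = 0.5*0.02*330.876^2 = 1095 J

1095 J


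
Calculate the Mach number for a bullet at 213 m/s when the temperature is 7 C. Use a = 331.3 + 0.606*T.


a = 331.3 + 0.606*(7) = 335.542 m/s
M = v/a = 213/335.542 = 0.6348

0.6348


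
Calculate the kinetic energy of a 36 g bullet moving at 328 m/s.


E = 0.5*m*v^2 = 0.5*0.036*328^2 = 1937 J

1937 J


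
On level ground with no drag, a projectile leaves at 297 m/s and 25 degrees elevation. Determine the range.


R = v0^2 * sin(2*theta) / g = 297^2 * sin(2*25°) / 9.81 = 6888 m

6888 m


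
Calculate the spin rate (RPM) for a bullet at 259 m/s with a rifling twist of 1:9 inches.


twist_m = 9*0.0254 = 0.2286 m
spin = v/twist = 259/0.2286 = 1132.983 rev/s
RPM = spin*60 = 1132.983*60 ≈ 67979 RPM

67979 RPM


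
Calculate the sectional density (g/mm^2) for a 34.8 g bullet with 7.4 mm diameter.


SD = m/d^2 = 34.8/7.4^2 = 0.6355 g/mm^2

0.6355 g/mm^2


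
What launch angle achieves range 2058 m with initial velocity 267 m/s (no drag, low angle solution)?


sin(2*theta) = R*g/v0^2 = 2058*9.81/267^2 = 0.283199, theta = arcsin(0.283199)/2 = 8.226°

8.226 degrees


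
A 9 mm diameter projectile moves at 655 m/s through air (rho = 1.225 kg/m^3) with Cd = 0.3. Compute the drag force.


A = pi*(d/2)^2 = pi*(9/2000)^2 = 6.36173e-05 m^2
Fd = 0.5*Cd*rho*A*v^2 = 0.5*0.3*1.225*6.36173e-05*655^2 = 5.015 N

5.015 N


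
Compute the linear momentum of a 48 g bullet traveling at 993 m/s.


p = m*v = 0.048*993 = 47.66 kg·m/s

47.66 kg·m/s


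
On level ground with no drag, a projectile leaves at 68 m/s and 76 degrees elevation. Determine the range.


R = v0^2 * sin(2*theta) / g = 68^2 * sin(2*76°) / 9.81 = 221.3 m

221.3 m


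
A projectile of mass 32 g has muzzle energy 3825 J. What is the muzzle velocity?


v = sqrt(2*E/m) = sqrt(2*3825/0.032) = 488.9 m/s

488.9 m/s


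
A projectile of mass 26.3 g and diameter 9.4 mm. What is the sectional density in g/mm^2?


SD = m/d^2 = 26.3/9.4^2 = 0.2976 g/mm^2

0.2976 g/mm^2


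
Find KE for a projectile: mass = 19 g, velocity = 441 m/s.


E = 0.5*m*v^2 = 0.5*0.019*441^2 = 1848 J

1848 J


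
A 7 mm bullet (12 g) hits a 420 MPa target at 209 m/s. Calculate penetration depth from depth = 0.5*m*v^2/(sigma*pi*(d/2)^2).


A = pi*(d/2)^2 = pi*(7/2)^2 = 38.4845 mm^2
E = 0.5*m*v^2 = 0.5*0.012*209^2 = 262.086 J
depth = E/(sigma*A) = 262.086 J / (420 MPa * 38.4845 mm^2) = 262.086/(420 * 38.4845) m = 0.0162147 m ≈ 16.21 mm

16.21 mm


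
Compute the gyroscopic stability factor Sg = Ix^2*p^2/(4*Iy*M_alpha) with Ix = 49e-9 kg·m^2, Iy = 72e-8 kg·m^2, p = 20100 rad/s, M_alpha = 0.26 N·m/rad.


Sg = Ix^2 * p^2 / (4 * Iy * M_alpha) = (49e-9)^2 * 20100^2 / (4 * 72e-8 * 0.26) = 1.295

1.295


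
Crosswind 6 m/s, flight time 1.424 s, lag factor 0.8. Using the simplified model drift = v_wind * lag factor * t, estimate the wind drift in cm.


drift = v_wind * lag * t = 6 * 0.8 * 1.424 = 6.8352 m ≈ 683.5 cm

683.5 cm


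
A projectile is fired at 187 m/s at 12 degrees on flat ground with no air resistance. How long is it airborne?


T = 2*v0*sin(theta)/g = 2*187*sin(12°)/9.81 = 7.927 s

7.927 s


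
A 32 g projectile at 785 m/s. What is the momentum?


p = m*v = 0.032*785 = 25.12 kg·m/s

25.12 kg·m/s


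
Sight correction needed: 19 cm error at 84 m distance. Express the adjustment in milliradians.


1 mrad subtends 1 cm per 10 m of range, so adj = error_cm / (dist_m / 10) = 19 / (84/10) = 2.262 mrad

2.262 mrad


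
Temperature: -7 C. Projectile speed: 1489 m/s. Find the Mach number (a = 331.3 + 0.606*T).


a = 331.3 + 0.606*(-7) = 327.058 m/s
M = v/a = 1489/327.058 = 4.553

4.553


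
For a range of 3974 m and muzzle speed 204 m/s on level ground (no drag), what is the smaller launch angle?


sin(2*theta) = R*g/v0^2 = 3974*9.81/204^2 = 0.936778, theta = arcsin(0.936778)/2 = 34.76°

34.76 degrees


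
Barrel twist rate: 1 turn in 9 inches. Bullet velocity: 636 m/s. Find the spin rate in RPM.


twist_m = 9*0.0254 = 0.2286 m
spin = v/twist = 636/0.2286 = 2782.152 rev/s
RPM = spin*60 = 2782.152*60 ≈ 166929 RPM

166929 RPM


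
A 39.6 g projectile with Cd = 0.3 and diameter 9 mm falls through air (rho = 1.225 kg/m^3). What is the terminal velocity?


A = pi*(d/2)^2 = pi*(9/2000)^2 = 6.36173e-05 m^2
vt = sqrt(2mg/(Cd*rho*A)) = sqrt(2*0.0396*9.81/(0.3 * 1.225 * 6.36173e-05)) = 182.3 m/s

182.3 m/s


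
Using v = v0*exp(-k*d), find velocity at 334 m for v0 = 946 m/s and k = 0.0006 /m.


v = v0*exp(-k*d) = 946*exp(-0.0006*334) = 774.2 m/s

774.2 m/s


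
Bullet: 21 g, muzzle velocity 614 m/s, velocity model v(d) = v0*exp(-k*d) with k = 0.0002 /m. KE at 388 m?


v = v0*exp(-k*d) = 614*exp(-0.0002*388) = 568.155 m/s
E = 0.5*m*v^2 = 0.5*0.021*568.155^2 = 3389 J

3389 J


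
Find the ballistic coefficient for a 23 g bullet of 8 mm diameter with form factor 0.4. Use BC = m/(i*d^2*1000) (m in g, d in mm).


BC = m/(i*d^2*1000) = 23/(0.4 * 8^2 * 1000) = 0.0008984

0.0008984


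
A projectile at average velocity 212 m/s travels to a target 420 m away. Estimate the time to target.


t = d/v = 420/212 = 1.981 s

1.981 s


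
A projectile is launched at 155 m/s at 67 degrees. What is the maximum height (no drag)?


H = (v0*sin(theta))^2 / (2g) = (155*sin(67°))^2 / (2*9.81) = 1038 m

1038 m


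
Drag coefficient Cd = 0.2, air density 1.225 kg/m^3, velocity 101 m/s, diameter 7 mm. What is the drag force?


A = pi*(d/2)^2 = pi*(7/2000)^2 = 3.84845e-05 m^2
Fd = 0.5*Cd*rho*A*v^2 = 0.5*0.2*1.225*3.84845e-05*101^2 = 0.04809 N

0.04809 N


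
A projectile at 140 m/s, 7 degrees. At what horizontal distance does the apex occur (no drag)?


R = v0^2*sin(2*theta)/g = 140^2*sin(2*7°)/9.81 = 483.351 m
apex_dist = R/2 = 483.351/2 = 241.7 m

241.7 m


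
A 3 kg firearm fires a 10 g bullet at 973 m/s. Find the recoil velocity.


v_recoil = m_p * v_p / m_gun = 0.01 * 973 / 3 = 3.243 m/s

3.243 m/s


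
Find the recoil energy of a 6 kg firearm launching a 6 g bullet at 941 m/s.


v_r = m_p*v_p/m_gun = 0.006*941/6 = 0.941 m/s, E_r = 0.5*m_gun*v_r^2 = 0.5*6*0.941^2 = 2.656 J

2.656 J


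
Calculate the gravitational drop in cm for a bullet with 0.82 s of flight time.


drop = 0.5*g*t^2 = 0.5*9.81*0.82^2 = 3.29812 m ≈ 329.8 cm

329.8 cm


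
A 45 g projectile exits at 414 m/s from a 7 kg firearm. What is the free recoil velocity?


v_recoil = m_p * v_p / m_gun = 0.045 * 414 / 7 = 2.661 m/s

2.661 m/s


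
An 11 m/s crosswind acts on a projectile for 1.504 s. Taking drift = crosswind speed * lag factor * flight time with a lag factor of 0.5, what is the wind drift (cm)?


drift = v_wind * lag * t = 11 * 0.5 * 1.504 = 8.272 m ≈ 827.2 cm

827.2 cm


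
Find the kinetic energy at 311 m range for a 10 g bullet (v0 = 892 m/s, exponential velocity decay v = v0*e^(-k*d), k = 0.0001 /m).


v = v0*exp(-k*d) = 892*exp(-0.0001*311) = 864.686 m/s
E = 0.5*m*v^2 = 0.5*0.01*864.686^2 = 3738 J

3738 J


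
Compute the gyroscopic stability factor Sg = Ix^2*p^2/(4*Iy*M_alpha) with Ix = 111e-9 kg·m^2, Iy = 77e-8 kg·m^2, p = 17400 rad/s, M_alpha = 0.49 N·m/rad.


Sg = Ix^2 * p^2 / (4 * Iy * M_alpha) = (111e-9)^2 * 17400^2 / (4 * 77e-8 * 0.49) = 2.472

2.472


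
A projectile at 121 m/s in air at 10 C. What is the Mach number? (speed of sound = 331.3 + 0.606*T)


a = 331.3 + 0.606*(10) = 337.36 m/s
M = v/a = 121/337.36 = 0.3587

0.3587


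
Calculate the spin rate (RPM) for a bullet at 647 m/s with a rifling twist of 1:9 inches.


twist_m = 9*0.0254 = 0.2286 m
spin = v/twist = 647/0.2286 = 2830.271 rev/s
RPM = spin*60 = 2830.271*60 ≈ 169816 RPM

169816 RPM


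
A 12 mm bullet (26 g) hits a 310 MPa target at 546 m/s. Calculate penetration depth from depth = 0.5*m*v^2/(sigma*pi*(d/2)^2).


A = pi*(d/2)^2 = pi*(12/2)^2 = 113.097 mm^2
E = 0.5*m*v^2 = 0.5*0.026*546^2 = 3875.51 J
depth = E/(sigma*A) = 3875.51 J / (310 MPa * 113.097 mm^2) = 3875.51/(310 * 113.097) m = 0.110539 m ≈ 110.5 mm

110.5 mm


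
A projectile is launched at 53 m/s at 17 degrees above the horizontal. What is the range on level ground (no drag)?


R = v0^2 * sin(2*theta) / g = 53^2 * sin(2*17°) / 9.81 = 160.1 m

160.1 m


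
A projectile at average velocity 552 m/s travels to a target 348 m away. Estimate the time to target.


t = d/v = 348/552 = 0.6304 s

0.6304 s


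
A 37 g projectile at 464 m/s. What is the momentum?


p = m*v = 0.037*464 = 17.17 kg·m/s

17.17 kg·m/s


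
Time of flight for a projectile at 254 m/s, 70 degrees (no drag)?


T = 2*v0*sin(theta)/g = 2*254*sin(70°)/9.81 = 48.66 s

48.66 s


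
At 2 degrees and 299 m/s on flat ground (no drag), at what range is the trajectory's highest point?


R = v0^2*sin(2*theta)/g = 299^2*sin(2*2°)/9.81 = 635.708 m
apex_dist = R/2 = 635.708/2 = 317.9 m

317.9 m


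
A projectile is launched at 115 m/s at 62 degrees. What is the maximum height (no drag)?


H = (v0*sin(theta))^2 / (2g) = (115*sin(62°))^2 / (2*9.81) = 525.5 m

525.5 m


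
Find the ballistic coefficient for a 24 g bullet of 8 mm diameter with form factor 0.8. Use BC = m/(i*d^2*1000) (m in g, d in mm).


BC = m/(i*d^2*1000) = 24/(0.8 * 8^2 * 1000) = 0.0004687

0.0004687


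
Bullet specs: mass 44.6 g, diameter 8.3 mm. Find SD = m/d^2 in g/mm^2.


SD = m/d^2 = 44.6/8.3^2 = 0.6474 g/mm^2

0.6474 g/mm^2


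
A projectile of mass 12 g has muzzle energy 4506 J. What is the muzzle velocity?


v = sqrt(2*E/m) = sqrt(2*4506/0.012) = 866.6 m/s

866.6 m/s


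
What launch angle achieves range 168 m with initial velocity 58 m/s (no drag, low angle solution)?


sin(2*theta) = R*g/v0^2 = 168*9.81/58^2 = 0.489917, theta = arcsin(0.489917)/2 = 14.67°

14.67 degrees


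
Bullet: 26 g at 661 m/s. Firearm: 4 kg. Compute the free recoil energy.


v_r = m_p*v_p/m_gun = 0.026*661/4 = 4.2965 m/s, E_r = 0.5*m_gun*v_r^2 = 0.5*4*4.2965^2 = 36.92 J

36.92 J


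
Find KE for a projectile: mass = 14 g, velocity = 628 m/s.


E = 0.5*m*v^2 = 0.5*0.014*628^2 = 2761 J

2761 J


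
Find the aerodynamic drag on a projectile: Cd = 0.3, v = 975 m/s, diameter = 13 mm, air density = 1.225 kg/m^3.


A = pi*(d/2)^2 = pi*(13/2000)^2 = 1.32732e-04 m^2
Fd = 0.5*Cd*rho*A*v^2 = 0.5*0.3*1.225*1.32732e-04*975^2 = 23.19 N

23.19 N


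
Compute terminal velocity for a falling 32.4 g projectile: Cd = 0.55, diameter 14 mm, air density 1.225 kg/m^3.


A = pi*(d/2)^2 = pi*(14/2000)^2 = 1.53938e-04 m^2
vt = sqrt(2mg/(Cd*rho*A)) = sqrt(2*0.0324*9.81/(0.55 * 1.225 * 1.53938e-04)) = 78.29 m/s

78.29 m/s


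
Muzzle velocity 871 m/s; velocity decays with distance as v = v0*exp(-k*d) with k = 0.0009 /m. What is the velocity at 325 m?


v = v0*exp(-k*d) = 871*exp(-0.0009*325) = 650.1 m/s

650.1 m/s


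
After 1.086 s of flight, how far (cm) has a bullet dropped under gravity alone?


drop = 0.5*g*t^2 = 0.5*9.81*1.086^2 = 5.78494 m ≈ 578.5 cm

578.5 cm


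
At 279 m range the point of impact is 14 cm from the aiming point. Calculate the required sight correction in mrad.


1 mrad subtends 1 cm per 10 m of range, so adj = error_cm / (dist_m / 10) = 14 / (279/10) = 0.5018 mrad

0.5018 mrad


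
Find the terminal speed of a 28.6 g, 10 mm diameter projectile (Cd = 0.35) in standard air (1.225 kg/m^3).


A = pi*(d/2)^2 = pi*(10/2000)^2 = 7.85398e-05 m^2
vt = sqrt(2mg/(Cd*rho*A)) = sqrt(2*0.0286*9.81/(0.35 * 1.225 * 7.85398e-05)) = 129.1 m/s

129.1 m/s


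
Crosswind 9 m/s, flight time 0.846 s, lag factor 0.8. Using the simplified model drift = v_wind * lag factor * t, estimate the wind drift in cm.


drift = v_wind * lag * t = 9 * 0.8 * 0.846 = 6.0912 m ≈ 609.1 cm

609.1 cm


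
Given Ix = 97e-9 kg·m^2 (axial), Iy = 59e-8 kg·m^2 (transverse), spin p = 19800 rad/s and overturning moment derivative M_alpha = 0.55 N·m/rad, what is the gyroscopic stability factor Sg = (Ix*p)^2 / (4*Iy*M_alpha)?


Sg = Ix^2 * p^2 / (4 * Iy * M_alpha) = (97e-9)^2 * 19800^2 / (4 * 59e-8 * 0.55) = 2.842

2.842


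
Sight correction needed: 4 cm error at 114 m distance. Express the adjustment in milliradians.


1 mrad subtends 1 cm per 10 m of range, so adj = error_cm / (dist_m / 10) = 4 / (114/10) = 0.3509 mrad

0.3509 mrad


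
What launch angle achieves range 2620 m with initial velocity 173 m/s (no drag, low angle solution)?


sin(2*theta) = R*g/v0^2 = 2620*9.81/173^2 = 0.858772, theta = arcsin(0.858772)/2 = 29.59°

29.59 degrees


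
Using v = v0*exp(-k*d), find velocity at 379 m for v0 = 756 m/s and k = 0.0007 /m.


v = v0*exp(-k*d) = 756*exp(-0.0007*379) = 579.8 m/s

579.8 m/s


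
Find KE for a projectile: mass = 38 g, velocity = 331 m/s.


E = 0.5*m*v^2 = 0.5*0.038*331^2 = 2082 J

2082 J


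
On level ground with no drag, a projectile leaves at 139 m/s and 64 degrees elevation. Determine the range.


R = v0^2 * sin(2*theta) / g = 139^2 * sin(2*64°) / 9.81 = 1552 m

1552 m


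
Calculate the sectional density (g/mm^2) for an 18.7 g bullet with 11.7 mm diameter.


SD = m/d^2 = 18.7/11.7^2 = 0.1366 g/mm^2

0.1366 g/mm^2


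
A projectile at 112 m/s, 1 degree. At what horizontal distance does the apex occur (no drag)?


R = v0^2*sin(2*theta)/g = 112^2*sin(2*1°)/9.81 = 44.6258 m
apex_dist = R/2 = 44.6258/2 = 22.31 m

22.31 m


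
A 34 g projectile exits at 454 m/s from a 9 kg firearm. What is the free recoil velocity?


v_recoil = m_p * v_p / m_gun = 0.034 * 454 / 9 = 1.715 m/s

1.715 m/s


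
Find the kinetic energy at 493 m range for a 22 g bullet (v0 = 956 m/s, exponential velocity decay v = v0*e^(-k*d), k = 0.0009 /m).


v = v0*exp(-k*d) = 956*exp(-0.0009*493) = 613.425 m/s
E = 0.5*m*v^2 = 0.5*0.022*613.425^2 = 4139 J

4139 J


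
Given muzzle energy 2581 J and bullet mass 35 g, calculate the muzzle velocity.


v = sqrt(2*E/m) = sqrt(2*2581/0.035) = 384 m/s

384 m/s


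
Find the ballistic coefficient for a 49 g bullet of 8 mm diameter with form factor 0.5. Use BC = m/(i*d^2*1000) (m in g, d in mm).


BC = m/(i*d^2*1000) = 49/(0.5 * 8^2 * 1000) = 0.001531

0.001531


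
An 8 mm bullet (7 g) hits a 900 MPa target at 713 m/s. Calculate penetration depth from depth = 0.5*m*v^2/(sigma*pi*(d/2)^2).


A = pi*(d/2)^2 = pi*(8/2)^2 = 50.2655 mm^2
E = 0.5*m*v^2 = 0.5*0.007*713^2 = 1779.29 J
depth = E/(sigma*A) = 1779.29 J / (900 MPa * 50.2655 mm^2) = 1779.29/(900 * 50.2655) m = 0.039331 m ≈ 39.33 mm

39.33 mm


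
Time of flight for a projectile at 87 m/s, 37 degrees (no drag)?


T = 2*v0*sin(theta)/g = 2*87*sin(37°)/9.81 = 10.67 s

10.67 s


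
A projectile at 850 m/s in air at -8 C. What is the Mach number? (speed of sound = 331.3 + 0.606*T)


a = 331.3 + 0.606*(-8) = 326.452 m/s
M = v/a = 850/326.452 = 2.604

2.604


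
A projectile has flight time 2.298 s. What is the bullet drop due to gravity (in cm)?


drop = 0.5*g*t^2 = 0.5*9.81*2.298^2 = 25.9023 m ≈ 2590 cm

2590 cm


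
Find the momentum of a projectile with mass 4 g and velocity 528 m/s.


p = m*v = 0.004*528 = 2.112 kg·m/s

2.112 kg·m/s


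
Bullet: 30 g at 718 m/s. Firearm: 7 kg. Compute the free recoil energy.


v_r = m_p*v_p/m_gun = 0.03*718/7 = 3.07714 m/s, E_r = 0.5*m_gun*v_r^2 = 0.5*7*3.07714^2 = 33.14 J

33.14 J


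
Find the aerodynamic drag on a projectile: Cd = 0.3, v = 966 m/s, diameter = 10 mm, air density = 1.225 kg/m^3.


A = pi*(d/2)^2 = pi*(10/2000)^2 = 7.85398e-05 m^2
Fd = 0.5*Cd*rho*A*v^2 = 0.5*0.3*1.225*7.85398e-05*966^2 = 13.47 N

13.47 N
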